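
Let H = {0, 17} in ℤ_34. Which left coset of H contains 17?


17 + H = {17 + h (mod 34) : h ∈ H}
17+0=17, 17+17=0
17 + H = {0, 17} = 0 + H

17 + H = {0, 17}


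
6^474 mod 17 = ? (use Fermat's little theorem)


Fermat's little theorem: if p is prime and gcd(a,p)=1, then a^(p-1) ≡ 1 (mod p)
p = 17 is prime, gcd(6,17) = 1
Reduce exponent: 474 mod 16 = 10
So 6^474 ≡ 6^10 (mod 17)
6^10 mod 17 = 15

6^474 ≡ 15 (mod 17)


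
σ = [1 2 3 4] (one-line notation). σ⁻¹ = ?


To find σ⁻¹, swap domain and range:
σ(1) = 1 → σ⁻¹(1) = 1
σ(2) = 2 → σ⁻¹(2) = 2
σ(3) = 3 → σ⁻¹(3) = 3
σ(4) = 4 → σ⁻¹(4) = 4

σ⁻¹ = [1 2 3 4]


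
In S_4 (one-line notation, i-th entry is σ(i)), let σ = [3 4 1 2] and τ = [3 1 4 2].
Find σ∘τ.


σ∘τ: apply τ first, then σ
1 →τ 3 →σ 1
2 →τ 1 →σ 3
3 →τ 4 →σ 2
4 →τ 2 →σ 4

σ∘τ = [1 3 2 4]


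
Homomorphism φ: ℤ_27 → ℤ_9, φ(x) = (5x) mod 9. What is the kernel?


Kernel = preimage of identity
ker(φ) = {x ∈ ℤ_27 : 5x ≡ 0 (mod 9)}. Since 9 | 27, φ is well-defined. The kernel is the cyclic subgroup ⟨9⟩ of ℤ_27 (order 3), i.e. {0, 9, 18}

ker(φ) = {0, 9, 18}


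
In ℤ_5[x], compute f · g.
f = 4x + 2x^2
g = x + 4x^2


Expand and collect like terms; reduce coefficients mod 5:
x^0: 0·0 = 0 ≡ 0 (mod 5)
x^1: 0·1 + 4·0 = 0 ≡ 0 (mod 5)
x^2: 0·4 + 4·1 + 2·0 = 4 ≡ 4 (mod 5)
x^3: 4·4 + 2·1 = 18 ≡ 3 (mod 5)
x^4: 2·4 = 8 ≡ 3 (mod 5)
Result: 4x^2 + 3x^3 + 3x^4

f · g = 4x^2 + 3x^3 + 3x^4


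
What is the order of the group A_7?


|A_n| = n!/2 (even permutations)
|A_7| = 7!/2 = 5040/2 = 2520

|A_7| = 2520


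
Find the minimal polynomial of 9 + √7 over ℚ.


Let α = 9 + √7. Then α - 9 = √7, so (α - 9)² = 7, giving α² - 18α + 74 = 0. Degree 2 and α ∉ ℚ, so this is the minimal polynomial.

Minimal polynomial: x² - 18x + 74


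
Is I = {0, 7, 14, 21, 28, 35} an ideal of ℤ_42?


Check ideal conditions for I = {0, 7, 14, 21, 28, 35} in ℤ_42:
(1) I is an additive subgroup? Yes
(2) For r ∈ ℤ_42 and a ∈ I: r·a ∈ I? Yes

Yes, I is an ideal of ℤ_42


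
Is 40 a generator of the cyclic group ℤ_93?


g generates ℤ_n iff gcd(g, n) = 1
gcd(40, 93) = 1
Since gcd = 1, 40 is a generator.

Yes, 40 generates ℤ_93


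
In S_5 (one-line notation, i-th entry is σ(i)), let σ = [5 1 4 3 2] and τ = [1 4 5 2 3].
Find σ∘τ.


σ∘τ: apply τ first, then σ
1 →τ 1 →σ 5
2 →τ 4 →σ 3
3 →τ 5 →σ 2
4 →τ 2 →σ 1
5 →τ 3 →σ 4

σ∘τ = [5 3 2 1 4]


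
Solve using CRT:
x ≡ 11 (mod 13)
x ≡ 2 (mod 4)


m₁ = 13, m₂ = 4, gcd = 1, so CRT applies. M = m₁·m₂ = 52
Let M₁ = M/m₁ = 4, M₂ = M/m₂ = 13
Find y₁ ≡ M₁⁻¹ (mod m₁): 4⁻¹ ≡ 10 (mod 13)
Find y₂ ≡ M₂⁻¹ (mod m₂): 13⁻¹ ≡ 1 (mod 4)
x = a₁·M₁·y₁ + a₂·M₂·y₂ = 11·4·10 + 2·13·1 = 466
Reduce mod 52: x ≡ 50
Check: 50 mod 13 = 11 ✓, 50 mod 4 = 2 ✓

x ≡ 50 (mod 52)


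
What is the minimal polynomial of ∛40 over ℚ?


∛40 satisfies x³ - 40 = 0, irreducible over ℚ (no rational root; 40 is not a perfect cube)

Minimal polynomial: x³ - 40


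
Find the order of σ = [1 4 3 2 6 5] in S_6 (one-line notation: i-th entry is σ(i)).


Cycle decomposition: (2 4) (5 6)
Cycle lengths: 2, 2
Order = lcm(2, 2) = 2

ord(σ) = 2


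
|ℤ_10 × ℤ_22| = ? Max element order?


|ℤ_10 × ℤ_22| = 10 × 22 = 220
Max element order = lcm(10,22) = 110
Cyclic? No (gcd=2)

|ℤ_10×ℤ_22| = 220, max element order = 110


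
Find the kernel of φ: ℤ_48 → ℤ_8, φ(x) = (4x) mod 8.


Kernel = preimage of identity
ker(φ) = {x ∈ ℤ_48 : 4x ≡ 0 (mod 8)}. Since 8 | 48, φ is well-defined. The kernel is the cyclic subgroup ⟨2⟩ of ℤ_48 (order 24), i.e. {0, 2, 4, 6, 8, 10, 12, 14, 16, 18, 20, 22, 24, 26, 28, 30, 32, 34, 36, 38, 40, 42, 44, 46}

ker(φ) = {0, 2, 4, 6, 8, 10, 12, 14, 16, 18, 20, 22, 24, 26, 28, 30, 32, 34, 36, 38, 40, 42, 44, 46}


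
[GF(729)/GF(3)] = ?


GF(729) = GF(3^6), so the extension degree is 6

[GF(729)/GF(3)] = 6


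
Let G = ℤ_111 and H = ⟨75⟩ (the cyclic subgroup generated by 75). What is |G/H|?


|⟨75⟩| = n / gcd(75, 111) = 111 / 3 = 37
H is normal (ℤ_111 is abelian).
|G/H| = |G| / |H| = 111 / 37 = 3

|G/H| = 3


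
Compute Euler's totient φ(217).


Factor n: 217 = 7 × 31
φ(n) = n · ∏(1 - 1/p) over distinct primes p | n
φ(217) = 217 · (1 - 1/7) · (1 - 1/31) = 180

φ(217) = 180


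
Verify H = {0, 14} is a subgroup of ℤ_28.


Subgroup test for H = {0, 14} in (ℤ_28, +):
(1) 0 ∈ H? Yes
(2) Closure: for all a,b ∈ H, (a+b) mod 28 ∈ H? Yes
(3) Inverses: for all a ∈ H, -a mod 28 ∈ H? Yes

Yes, H is a subgroup of ℤ_28


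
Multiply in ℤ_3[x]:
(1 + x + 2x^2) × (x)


Expand and collect like terms; reduce coefficients mod 3:
x^0: 1·0 = 0 ≡ 0 (mod 3)
x^1: 1·1 + 1·0 = 1 ≡ 1 (mod 3)
x^2: 1·1 + 2·0 = 1 ≡ 1 (mod 3)
x^3: 2·1 = 2 ≡ 2 (mod 3)
Result: x + x^2 + 2x^3

f · g = x + x^2 + 2x^3


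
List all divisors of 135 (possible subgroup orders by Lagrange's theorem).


Lagrange's theorem: |H| divides |G|
|G| = 135
Divisors of 135: 1, 3, 5, 9, 15, 27, 45, 135

Possible subgroup orders: {1, 3, 5, 9, 15, 27, 45, 135}


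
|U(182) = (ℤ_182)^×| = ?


U(n) is the group of units mod n; |U(n)| = φ(n)
|U(182)| = φ(182) = 72

|U(182) = (ℤ_182)^×| = 72


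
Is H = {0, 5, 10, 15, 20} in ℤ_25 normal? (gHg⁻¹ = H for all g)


H = {0, 5, 10, 15, 20} in ℤ_25
ℤ_25 is abelian; every subgroup of an abelian group is normal

Yes, normal subgroup


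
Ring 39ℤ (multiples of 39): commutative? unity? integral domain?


39ℤ is a commutative ring under +,× but has no multiplicative identity (1 ∉ 39ℤ); it has no zero divisors, but without unity it is not an integral domain
Commutative: Yes
Integral domain: No
Has unity: No

39ℤ (multiples of 39): Commutative=Yes, Unity=No


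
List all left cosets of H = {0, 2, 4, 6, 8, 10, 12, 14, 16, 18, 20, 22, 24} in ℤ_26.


H = {0, 2, 4, 6, 8, 10, 12, 14, 16, 18, 20, 22, 24}, |H| = 13
Number of cosets = |G|/|H| = 26/13 = 2
0 + H = {0, 2, 4, 6, 8, 10, 12, 14, 16, 18, 20, 22, 24}
1 + H = {1, 3, 5, 7, 9, 11, 13, 15, 17, 19, 21, 23, 25}

Cosets: 0+H={0,2,4,6,8,10,12,14,16,18,20,22,24}; 1+H={1,3,5,7,9,11,13,15,17,19,21,23,25}


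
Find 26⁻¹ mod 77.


Use the extended Euclidean algorithm to write 1 = 26·s + 77·t; then s mod 77 is the inverse.
Euclidean algorithm:
  26 = 0·77 + 26
  77 = 2·26 + 25
  26 = 1·25 + 1
  25 = 25·1 + 0
gcd(26,77) = 1
Back-substitution gives: 26·(3) + 77·(-1) = 1
So 26⁻¹ ≡ 3 ≡ 3 (mod 77)
Check: 26 × 3 = 78 ≡ 1 (mod 77) ✓

26⁻¹ ≡ 3 (mod 77)


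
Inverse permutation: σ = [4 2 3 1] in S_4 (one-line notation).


To find σ⁻¹, swap domain and range:
σ(1) = 4 → σ⁻¹(4) = 1
σ(2) = 2 → σ⁻¹(2) = 2
σ(3) = 3 → σ⁻¹(3) = 3
σ(4) = 1 → σ⁻¹(1) = 4

σ⁻¹ = [4 2 3 1]


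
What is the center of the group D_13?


Z(G) = {g ∈ G | gx = xg for all x ∈ G}
For odd n, Z(D_n) = {e}: no nontrivial rotation commutes with all reflections

Z(D_13) = {e}


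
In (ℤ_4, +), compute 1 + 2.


Operation: addition mod 4
1 + 2 = (a + b) mod 4 with a = 1, b = 2

1 + 2 = 3


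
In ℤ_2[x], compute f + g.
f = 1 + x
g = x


Add coefficients mod 2:
x^0: 1 + 0 = 1 (mod 2)
x^1: 1 + 1 = 0 (mod 2)
Result: 1

f + g = 1


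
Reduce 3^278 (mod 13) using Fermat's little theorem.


Fermat's little theorem: if p is prime and gcd(a,p)=1, then a^(p-1) ≡ 1 (mod p)
p = 13 is prime, gcd(3,13) = 1
Reduce exponent: 278 mod 12 = 2
So 3^278 ≡ 3^2 (mod 13)
3^2 mod 13 = 9

3^278 ≡ 9 (mod 13)


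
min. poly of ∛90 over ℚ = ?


∛90 satisfies x³ - 90 = 0, irreducible over ℚ (no rational root; 90 is not a perfect cube)

Minimal polynomial: x³ - 90


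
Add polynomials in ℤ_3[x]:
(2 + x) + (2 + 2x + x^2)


Add coefficients mod 3:
x^0: 2 + 2 = 1 (mod 3)
x^1: 1 + 2 = 0 (mod 3)
x^2: 0 + 1 = 1 (mod 3)
Result: 1 + x^2

f + g = 1 + x^2


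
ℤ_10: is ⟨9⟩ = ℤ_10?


g generates ℤ_n iff gcd(g, n) = 1
gcd(9, 10) = 1
Since gcd = 1, 9 is a generator.

Yes, 9 generates ℤ_10


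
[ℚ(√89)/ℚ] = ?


√89 has minimal polynomial x² - 89 (irreducible over ℚ since 89 is squarefree)

[ℚ(√89)/ℚ] = 2


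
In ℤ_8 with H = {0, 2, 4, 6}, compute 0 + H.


0 + H = {0 + h (mod 8) : h ∈ H}
0+0=0, 0+2=2, 0+4=4, 0+6=6

0 + H = {0, 2, 4, 6}


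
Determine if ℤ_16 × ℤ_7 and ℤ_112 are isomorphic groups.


Comparing ℤ_16 × ℤ_7 and ℤ_112:
gcd(16,7) = 1, so ℤ_16 × ℤ_7 ≅ ℤ_112 (CRT)

Yes, ℤ_16 × ℤ_7 ≅ ℤ_112


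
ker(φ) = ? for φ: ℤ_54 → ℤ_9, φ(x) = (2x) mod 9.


Kernel = preimage of identity
ker(φ) = {x ∈ ℤ_54 : 2x ≡ 0 (mod 9)}. Since 9 | 54, φ is well-defined. The kernel is the cyclic subgroup ⟨9⟩ of ℤ_54 (order 6), i.e. {0, 9, 18, 27, 36, 45}

ker(φ) = {0, 9, 18, 27, 36, 45}


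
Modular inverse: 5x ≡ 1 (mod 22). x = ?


Use the extended Euclidean algorithm to write 1 = 5·s + 22·t; then s mod 22 is the inverse.
Euclidean algorithm:
  5 = 0·22 + 5
  22 = 4·5 + 2
  5 = 2·2 + 1
  2 = 2·1 + 0
gcd(5,22) = 1
Back-substitution gives: 5·(9) + 22·(-2) = 1
So 5⁻¹ ≡ 9 ≡ 9 (mod 22)
Check: 5 × 9 = 45 ≡ 1 (mod 22) ✓

5⁻¹ ≡ 9 (mod 22)


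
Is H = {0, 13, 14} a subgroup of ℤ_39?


Subgroup test for H = {0, 13, 14} in (ℤ_39, +):
(1) 0 ∈ H? Yes
(2) Closure: for all a,b ∈ H, (a+b) mod 39 ∈ H? No  [counterexample: 13 + 13 = 26 ∉ H]
(3) Inverses: for all a ∈ H, -a mod 39 ∈ H? No

No, H is not a subgroup of ℤ_39


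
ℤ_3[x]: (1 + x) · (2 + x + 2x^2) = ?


Expand and collect like terms; reduce coefficients mod 3:
x^0: 1·2 = 2 ≡ 2 (mod 3)
x^1: 1·1 + 1·2 = 3 ≡ 0 (mod 3)
x^2: 1·2 + 1·1 = 3 ≡ 0 (mod 3)
x^3: 1·2 = 2 ≡ 2 (mod 3)
Result: 2 + 2x^3

f · g = 2 + 2x^3


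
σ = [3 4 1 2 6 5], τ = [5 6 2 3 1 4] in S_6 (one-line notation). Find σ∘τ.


σ∘τ: apply τ first, then σ
1 →τ 5 →σ 6
2 →τ 6 →σ 5
3 →τ 2 →σ 4
4 →τ 3 →σ 1
5 →τ 1 →σ 3
6 →τ 4 →σ 2

σ∘τ = [6 5 4 1 3 2]


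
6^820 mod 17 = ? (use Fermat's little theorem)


Fermat's little theorem: if p is prime and gcd(a,p)=1, then a^(p-1) ≡ 1 (mod p)
p = 17 is prime, gcd(6,17) = 1
Reduce exponent: 820 mod 16 = 4
So 6^820 ≡ 6^4 (mod 17)
6^4 mod 17 = 4

6^820 ≡ 4 (mod 17)


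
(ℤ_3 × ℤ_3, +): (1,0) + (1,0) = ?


Operation: componentwise addition mod (3, 3)
(1,0) + (1,0) = ((a₁+b₁) mod 3, (a₂+b₂) mod 3) with a = (1,0), b = (1,0)

(1,0) + (1,0) = (2,0)


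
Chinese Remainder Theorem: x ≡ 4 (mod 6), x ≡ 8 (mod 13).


m₁ = 6, m₂ = 13, gcd = 1, so CRT applies. M = m₁·m₂ = 78
Let M₁ = M/m₁ = 13, M₂ = M/m₂ = 6
Find y₁ ≡ M₁⁻¹ (mod m₁): 13⁻¹ ≡ 1 (mod 6)
Find y₂ ≡ M₂⁻¹ (mod m₂): 6⁻¹ ≡ 11 (mod 13)
x = a₁·M₁·y₁ + a₂·M₂·y₂ = 4·13·1 + 8·6·11 = 580
Reduce mod 78: x ≡ 34
Check: 34 mod 6 = 4 ✓, 34 mod 13 = 8 ✓

x ≡ 34 (mod 78)


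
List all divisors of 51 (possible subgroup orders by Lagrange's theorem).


Lagrange's theorem: |H| divides |G|
|G| = 51
Divisors of 51: 1, 3, 17, 51

Possible subgroup orders: {1, 3, 17, 51}


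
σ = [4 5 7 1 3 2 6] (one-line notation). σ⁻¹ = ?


To find σ⁻¹, swap domain and range:
σ(1) = 4 → σ⁻¹(4) = 1
σ(2) = 5 → σ⁻¹(5) = 2
σ(3) = 7 → σ⁻¹(7) = 3
σ(4) = 1 → σ⁻¹(1) = 4
σ(5) = 3 → σ⁻¹(3) = 5
σ(6) = 2 → σ⁻¹(2) = 6
σ(7) = 6 → σ⁻¹(6) = 7

σ⁻¹ = [4 6 5 1 2 7 3]


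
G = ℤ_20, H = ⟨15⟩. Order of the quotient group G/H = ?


|⟨15⟩| = n / gcd(15, 20) = 20 / 5 = 4
H is normal (ℤ_20 is abelian).
|G/H| = |G| / |H| = 20 / 4 = 5

|G/H| = 5


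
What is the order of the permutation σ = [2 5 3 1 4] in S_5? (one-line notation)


Cycle decomposition: (1 2 5 4)
Cycle lengths: 4
Order = lcm(4) = 4

ord(σ) = 4


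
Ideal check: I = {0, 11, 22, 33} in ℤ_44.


Check ideal conditions for I = {0, 11, 22, 33} in ℤ_44:
(1) I is an additive subgroup? Yes
(2) For r ∈ ℤ_44 and a ∈ I: r·a ∈ I? Yes

Yes, I is an ideal of ℤ_44


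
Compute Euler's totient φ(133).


Factor n: 133 = 7 × 19
φ(n) = n · ∏(1 - 1/p) over distinct primes p | n
φ(133) = 133 · (1 - 1/7) · (1 - 1/19) = 108

φ(133) = 108


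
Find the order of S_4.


|S_n| = n! (number of permutations of n symbols)
|S_4| = 4! = 24

|S_4| = 24


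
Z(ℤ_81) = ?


Z(G) = {g ∈ G | gx = xg for all x ∈ G}
ℤ_81 is abelian, so Z(G) = G

Z(ℤ_81) = ℤ_81


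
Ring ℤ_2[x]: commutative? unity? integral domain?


ℤ_2 is a field (n prime), so ℤ_2[x] is a commutative integral domain with unity
Commutative: Yes
Integral domain: Yes
Has unity: Yes

ℤ_2[x]: Commutative=Yes, Unity=Yes


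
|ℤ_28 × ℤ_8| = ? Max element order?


|ℤ_28 × ℤ_8| = 28 × 8 = 224
Max element order = lcm(28,8) = 56
Cyclic? No (gcd=4)

|ℤ_28×ℤ_8| = 224, max element order = 56


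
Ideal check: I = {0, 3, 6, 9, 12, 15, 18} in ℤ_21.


Check ideal conditions for I = {0, 3, 6, 9, 12, 15, 18} in ℤ_21:
(1) I is an additive subgroup? Yes
(2) For r ∈ ℤ_21 and a ∈ I: r·a ∈ I? Yes

Yes, I is an ideal of ℤ_21


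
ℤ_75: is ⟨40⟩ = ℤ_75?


g generates ℤ_n iff gcd(g, n) = 1
gcd(40, 75) = 5
Since gcd = 5 ≠ 1, ⟨40⟩ has order 15 < 75, so 40 is not a generator.

No, 40 does not generate ℤ_75


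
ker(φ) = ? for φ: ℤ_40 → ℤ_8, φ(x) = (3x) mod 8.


Kernel = preimage of identity
ker(φ) = {x ∈ ℤ_40 : 3x ≡ 0 (mod 8)}. Since 8 | 40, φ is well-defined. The kernel is the cyclic subgroup ⟨8⟩ of ℤ_40 (order 5), i.e. {0, 8, 16, 24, 32}

ker(φ) = {0, 8, 16, 24, 32}


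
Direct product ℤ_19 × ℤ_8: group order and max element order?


|ℤ_19 × ℤ_8| = 19 × 8 = 152
Max element order = lcm(19,8) = 152
Cyclic? Yes (gcd=1)

|ℤ_19×ℤ_8| = 152, max element order = 152


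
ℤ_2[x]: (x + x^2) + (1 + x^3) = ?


Add coefficients mod 2:
x^0: 0 + 1 = 1 (mod 2)
x^1: 1 + 0 = 1 (mod 2)
x^2: 1 + 0 = 1 (mod 2)
x^3: 0 + 1 = 1 (mod 2)
Result: 1 + x + x^2 + x^3

f + g = 1 + x + x^2 + x^3


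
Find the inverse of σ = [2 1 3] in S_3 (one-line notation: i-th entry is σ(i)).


To find σ⁻¹, swap domain and range:
σ(1) = 2 → σ⁻¹(2) = 1
σ(2) = 1 → σ⁻¹(1) = 2
σ(3) = 3 → σ⁻¹(3) = 3

σ⁻¹ = [2 1 3]


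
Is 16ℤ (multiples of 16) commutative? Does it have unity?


16ℤ is a commutative ring under +,× but has no multiplicative identity (1 ∉ 16ℤ); it has no zero divisors, but without unity it is not an integral domain
Commutative: Yes
Integral domain: No
Has unity: No

16ℤ (multiples of 16): Commutative=Yes, Unity=No


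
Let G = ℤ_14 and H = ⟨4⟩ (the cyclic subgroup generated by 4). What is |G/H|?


|⟨4⟩| = n / gcd(4, 14) = 14 / 2 = 7
H is normal (ℤ_14 is abelian).
|G/H| = |G| / |H| = 14 / 7 = 2

|G/H| = 2


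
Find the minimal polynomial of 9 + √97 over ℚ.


Let α = 9 + √97. Then α - 9 = √97, so (α - 9)² = 97, giving α² - 18α - 16 = 0. Degree 2 and α ∉ ℚ, so this is the minimal polynomial.

Minimal polynomial: x² - 18x - 16


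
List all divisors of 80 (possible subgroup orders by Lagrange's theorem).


Lagrange's theorem: |H| divides |G|
|G| = 80
Divisors of 80: 1, 2, 4, 5, 8, 10, 16, 20, 40, 80

Possible subgroup orders: {1, 2, 4, 5, 8, 10, 16, 20, 40, 80}


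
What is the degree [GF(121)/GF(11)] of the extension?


GF(121) = GF(11^2), so the extension degree is 2

[GF(121)/GF(11)] = 2


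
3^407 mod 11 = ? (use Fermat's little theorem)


Fermat's little theorem: if p is prime and gcd(a,p)=1, then a^(p-1) ≡ 1 (mod p)
p = 11 is prime, gcd(3,11) = 1
Reduce exponent: 407 mod 10 = 7
So 3^407 ≡ 3^7 (mod 11)
3^7 mod 11 = 9

3^407 ≡ 9 (mod 11)


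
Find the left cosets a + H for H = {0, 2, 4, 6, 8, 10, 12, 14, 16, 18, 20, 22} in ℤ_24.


H = {0, 2, 4, 6, 8, 10, 12, 14, 16, 18, 20, 22}, |H| = 12
Number of cosets = |G|/|H| = 24/12 = 2
0 + H = {0, 2, 4, 6, 8, 10, 12, 14, 16, 18, 20, 22}
1 + H = {1, 3, 5, 7, 9, 11, 13, 15, 17, 19, 21, 23}

Cosets: 0+H={0,2,4,6,8,10,12,14,16,18,20,22}; 1+H={1,3,5,7,9,11,13,15,17,19,21,23}


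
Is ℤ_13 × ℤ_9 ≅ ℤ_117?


Comparing ℤ_13 × ℤ_9 and ℤ_117:
gcd(13,9) = 1, so ℤ_13 × ℤ_9 ≅ ℤ_117 (CRT)

Yes, ℤ_13 × ℤ_9 ≅ ℤ_117


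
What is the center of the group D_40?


Z(G) = {g ∈ G | gx = xg for all x ∈ G}
For even n, Z(D_n) = {e, r^(n/2)}: the 180° rotation r^20 commutes with every reflection and rotation

Z(D_40) = {e, r^20}


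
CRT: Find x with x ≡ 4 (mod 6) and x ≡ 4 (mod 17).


m₁ = 6, m₂ = 17, gcd = 1, so CRT applies. M = m₁·m₂ = 102
Let M₁ = M/m₁ = 17, M₂ = M/m₂ = 6
Find y₁ ≡ M₁⁻¹ (mod m₁): 17⁻¹ ≡ 5 (mod 6)
Find y₂ ≡ M₂⁻¹ (mod m₂): 6⁻¹ ≡ 3 (mod 17)
x = a₁·M₁·y₁ + a₂·M₂·y₂ = 4·17·5 + 4·6·3 = 412
Reduce mod 102: x ≡ 4
Check: 4 mod 6 = 4 ✓, 4 mod 17 = 4 ✓

x ≡ 4 (mod 102)


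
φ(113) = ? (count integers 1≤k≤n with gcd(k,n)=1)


Factor n: 113 = 113
φ(n) = n · ∏(1 - 1/p) over distinct primes p | n
φ(113) = 113 · (1 - 1/113) = 112

φ(113) = 112


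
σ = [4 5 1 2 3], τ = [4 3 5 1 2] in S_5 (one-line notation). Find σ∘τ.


σ∘τ: apply τ first, then σ
1 →τ 4 →σ 2
2 →τ 3 →σ 1
3 →τ 5 →σ 3
4 →τ 1 →σ 4
5 →τ 2 →σ 5

σ∘τ = [2 1 3 4 5]


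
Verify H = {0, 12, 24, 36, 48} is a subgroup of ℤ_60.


Subgroup test for H = {0, 12, 24, 36, 48} in (ℤ_60, +):
(1) 0 ∈ H? Yes
(2) Closure: for all a,b ∈ H, (a+b) mod 60 ∈ H? Yes
(3) Inverses: for all a ∈ H, -a mod 60 ∈ H? Yes

Yes, H is a subgroup of ℤ_60


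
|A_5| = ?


|A_n| = n!/2 (even permutations)
|A_5| = 5!/2 = 120/2 = 60

|A_5| = 60


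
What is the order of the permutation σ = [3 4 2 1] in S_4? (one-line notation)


Cycle decomposition: (1 3 2 4)
Cycle lengths: 4
Order = lcm(4) = 4

ord(σ) = 4


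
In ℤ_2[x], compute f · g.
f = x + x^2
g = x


Expand and collect like terms; reduce coefficients mod 2:
x^0: 0·0 = 0 ≡ 0 (mod 2)
x^1: 0·1 + 1·0 = 0 ≡ 0 (mod 2)
x^2: 1·1 + 1·0 = 1 ≡ 1 (mod 2)
x^3: 1·1 = 1 ≡ 1 (mod 2)
Result: x^2 + x^3

f · g = x^2 + x^3


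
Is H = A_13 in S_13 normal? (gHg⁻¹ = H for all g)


H = A_13 in S_13
A_13 has index 2 in S_13, and every subgroup of index 2 is normal

Yes, normal subgroup


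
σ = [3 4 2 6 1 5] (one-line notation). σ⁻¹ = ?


To find σ⁻¹, swap domain and range:
σ(1) = 3 → σ⁻¹(3) = 1
σ(2) = 4 → σ⁻¹(4) = 2
σ(3) = 2 → σ⁻¹(2) = 3
σ(4) = 6 → σ⁻¹(6) = 4
σ(5) = 1 → σ⁻¹(1) = 5
σ(6) = 5 → σ⁻¹(5) = 6

σ⁻¹ = [5 3 1 2 6 4]


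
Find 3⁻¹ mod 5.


Use the extended Euclidean algorithm to write 1 = 3·s + 5·t; then s mod 5 is the inverse.
Euclidean algorithm:
  3 = 0·5 + 3
  5 = 1·3 + 2
  3 = 1·2 + 1
  2 = 2·1 + 0
gcd(3,5) = 1
Back-substitution gives: 3·(2) + 5·(-1) = 1
So 3⁻¹ ≡ 2 ≡ 2 (mod 5)
Check: 3 × 2 = 6 ≡ 1 (mod 5) ✓

3⁻¹ ≡ 2 (mod 5)


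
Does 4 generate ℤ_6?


g generates ℤ_n iff gcd(g, n) = 1
gcd(4, 6) = 2
Since gcd = 2 ≠ 1, ⟨4⟩ has order 3 < 6, so 4 is not a generator.

No, 4 does not generate ℤ_6


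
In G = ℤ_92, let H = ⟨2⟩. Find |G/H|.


|⟨2⟩| = n / gcd(2, 92) = 92 / 2 = 46
H is normal (ℤ_92 is abelian).
|G/H| = |G| / |H| = 92 / 46 = 2

|G/H| = 2


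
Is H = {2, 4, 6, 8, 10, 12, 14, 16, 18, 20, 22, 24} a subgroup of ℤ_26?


Subgroup test for H = {2, 4, 6, 8, 10, 12, 14, 16, 18, 20, 22, 24} in (ℤ_26, +):
(1) 0 ∈ H? No
(2) Closure: for all a,b ∈ H, (a+b) mod 26 ∈ H? No  [counterexample: 2 + 24 = 0 ∉ H]
(3) Inverses: for all a ∈ H, -a mod 26 ∈ H? Yes

No, H is not a subgroup of ℤ_26


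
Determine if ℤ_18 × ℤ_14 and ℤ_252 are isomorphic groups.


Comparing ℤ_18 × ℤ_14 and ℤ_252:
gcd(18,14) = 2 ≠ 1. Max element order in ℤ_18×ℤ_14 is lcm(18,14) = 126 < 252, so it has no element of order 252

No, ℤ_18 × ℤ_14 ≇ ℤ_252


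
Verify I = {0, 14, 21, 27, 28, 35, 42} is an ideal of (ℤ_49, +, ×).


Check ideal conditions for I = {0, 14, 21, 27, 28, 35, 42} in ℤ_49:
(1) I is an additive subgroup? No
(2) For r ∈ ℤ_49 and a ∈ I: r·a ∈ I? No  [counterexample: r=2, a=27, r·a mod 49 = 5 ∉ I]

No, I is not an ideal of ℤ_49


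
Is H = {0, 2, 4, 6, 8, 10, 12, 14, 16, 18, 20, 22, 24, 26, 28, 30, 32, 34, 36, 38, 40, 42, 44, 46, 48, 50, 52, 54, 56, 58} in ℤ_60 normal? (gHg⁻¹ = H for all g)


H = {0, 2, 4, 6, 8, 10, 12, 14, 16, 18, 20, 22, 24, 26, 28, 30, 32, 34, 36, 38, 40, 42, 44, 46, 48, 50, 52, 54, 56, 58} in ℤ_60
ℤ_60 is abelian; every subgroup of an abelian group is normal

Yes, normal subgroup


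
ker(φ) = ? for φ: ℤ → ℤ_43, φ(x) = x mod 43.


Kernel = preimage of identity
ker(φ) = {x ∈ ℤ : x ≡ 0 (mod 43)} = 43ℤ = {0, ±43, ±86, ...}

ker(φ) = 43ℤ


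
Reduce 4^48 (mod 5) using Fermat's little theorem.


Fermat's little theorem: if p is prime and gcd(a,p)=1, then a^(p-1) ≡ 1 (mod p)
p = 5 is prime, gcd(4,5) = 1
Reduce exponent: 48 mod 4 = 0
So 4^48 ≡ 4^0 (mod 5)
4^0 = 1

4^48 ≡ 1 (mod 5)


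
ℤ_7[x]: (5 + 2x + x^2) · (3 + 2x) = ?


Expand and collect like terms; reduce coefficients mod 7:
x^0: 5·3 = 15 ≡ 1 (mod 7)
x^1: 5·2 + 2·3 = 16 ≡ 2 (mod 7)
x^2: 2·2 + 1·3 = 7 ≡ 0 (mod 7)
x^3: 1·2 = 2 ≡ 2 (mod 7)
Result: 1 + 2x + 2x^3

f · g = 1 + 2x + 2x^3


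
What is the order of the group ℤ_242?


ℤ_n has n elements.

|ℤ_242| = 242


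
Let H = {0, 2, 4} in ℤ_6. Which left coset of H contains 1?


1 + H = {1 + h (mod 6) : h ∈ H}
1+0=1, 1+2=3, 1+4=5

1 + H = {1, 3, 5}


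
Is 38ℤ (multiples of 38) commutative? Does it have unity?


38ℤ is a commutative ring under +,× but has no multiplicative identity (1 ∉ 38ℤ); it has no zero divisors, but without unity it is not an integral domain
Commutative: Yes
Integral domain: No
Has unity: No

38ℤ (multiples of 38): Commutative=Yes, Unity=No


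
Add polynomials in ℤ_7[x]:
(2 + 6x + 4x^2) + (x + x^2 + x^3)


Add coefficients mod 7:
x^0: 2 + 0 = 2 (mod 7)
x^1: 6 + 1 = 0 (mod 7)
x^2: 4 + 1 = 5 (mod 7)
x^3: 0 + 1 = 1 (mod 7)
Result: 2 + 5x^2 + x^3

f + g = 2 + 5x^2 + x^3


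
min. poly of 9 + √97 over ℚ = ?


Let α = 9 + √97. Then α - 9 = √97, so (α - 9)² = 97, giving α² - 18α - 16 = 0. Degree 2 and α ∉ ℚ, so this is the minimal polynomial.

Minimal polynomial: x² - 18x - 16


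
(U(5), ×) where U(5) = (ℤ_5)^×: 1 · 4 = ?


Operation: multiplication mod 5
1 · 4 = (a × b) mod 5 with a = 1, b = 4

1 · 4 = 4


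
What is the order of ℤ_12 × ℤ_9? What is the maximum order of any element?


|ℤ_12 × ℤ_9| = 12 × 9 = 108
Max element order = lcm(12,9) = 36
Cyclic? No (gcd=3)

|ℤ_12×ℤ_9| = 108, max element order = 36


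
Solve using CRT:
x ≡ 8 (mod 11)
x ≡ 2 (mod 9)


m₁ = 11, m₂ = 9, gcd = 1, so CRT applies. M = m₁·m₂ = 99
Let M₁ = M/m₁ = 9, M₂ = M/m₂ = 11
Find y₁ ≡ M₁⁻¹ (mod m₁): 9⁻¹ ≡ 5 (mod 11)
Find y₂ ≡ M₂⁻¹ (mod m₂): 11⁻¹ ≡ 5 (mod 9)
x = a₁·M₁·y₁ + a₂·M₂·y₂ = 8·9·5 + 2·11·5 = 470
Reduce mod 99: x ≡ 74
Check: 74 mod 11 = 8 ✓, 74 mod 9 = 2 ✓

x ≡ 74 (mod 99)


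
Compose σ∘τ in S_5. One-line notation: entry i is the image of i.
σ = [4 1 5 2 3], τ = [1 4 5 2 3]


σ∘τ: apply τ first, then σ
1 →τ 1 →σ 4
2 →τ 4 →σ 2
3 →τ 5 →σ 3
4 →τ 2 →σ 1
5 →τ 3 →σ 5

σ∘τ = [4 2 3 1 5]


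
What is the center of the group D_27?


Z(G) = {g ∈ G | gx = xg for all x ∈ G}
For odd n, Z(D_n) = {e}: no nontrivial rotation commutes with all reflections

Z(D_27) = {e}


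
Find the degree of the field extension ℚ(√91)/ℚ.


√91 has minimal polynomial x² - 91 (irreducible over ℚ since 91 is squarefree)

[ℚ(√91)/ℚ] = 2


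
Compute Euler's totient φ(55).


Factor n: 55 = 5 × 11
φ(n) = n · ∏(1 - 1/p) over distinct primes p | n
φ(55) = 55 · (1 - 1/5) · (1 - 1/11) = 40

φ(55) = 40


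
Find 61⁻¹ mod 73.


Use the extended Euclidean algorithm to write 1 = 61·s + 73·t; then s mod 73 is the inverse.
Euclidean algorithm:
  61 = 0·73 + 61
  73 = 1·61 + 12
  61 = 5·12 + 1
  12 = 12·1 + 0
gcd(61,73) = 1
Back-substitution gives: 61·(6) + 73·(-5) = 1
So 61⁻¹ ≡ 6 ≡ 6 (mod 73)
Check: 61 × 6 = 366 ≡ 1 (mod 73) ✓

61⁻¹ ≡ 6 (mod 73)


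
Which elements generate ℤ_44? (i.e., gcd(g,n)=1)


g generates ℤ_n iff gcd(g,n) = 1
Prime factors of 44: 2, 11
Generators are g ∈ {1,...,43} not divisible by any of these primes.
Generators: {1, 3, 5, 7, 9, 13, 15, 17, 19, 21, 23, 25, 27, 29, 31, 35, 37, 39, 41, 43}
Number of generators = φ(44) = 20

Generators of ℤ_44 = {1, 3, 5, 7, 9, 13, 15, 17, 19, 21, 23, 25, 27, 29, 31, 35, 37, 39, 41, 43}


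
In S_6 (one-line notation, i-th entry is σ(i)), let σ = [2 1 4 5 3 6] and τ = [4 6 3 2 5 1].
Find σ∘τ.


σ∘τ: apply τ first, then σ
1 →τ 4 →σ 5
2 →τ 6 →σ 6
3 →τ 3 →σ 4
4 →τ 2 →σ 1
5 →τ 5 →σ 3
6 →τ 1 →σ 2

σ∘τ = [5 6 4 1 3 2]


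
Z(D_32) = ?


Z(G) = {g ∈ G | gx = xg for all x ∈ G}
For even n, Z(D_n) = {e, r^(n/2)}: the 180° rotation r^16 commutes with every reflection and rotation

Z(D_32) = {e, r^16}


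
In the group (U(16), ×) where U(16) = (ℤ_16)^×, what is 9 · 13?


Operation: multiplication mod 16
9 · 13 = (a × b) mod 16 with a = 9, b = 13

9 · 13 = 5


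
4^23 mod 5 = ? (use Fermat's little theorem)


Fermat's little theorem: if p is prime and gcd(a,p)=1, then a^(p-1) ≡ 1 (mod p)
p = 5 is prime, gcd(4,5) = 1
Reduce exponent: 23 mod 4 = 3
So 4^23 ≡ 4^3 (mod 5)
4^3 mod 5 = 4

4^23 ≡ 4 (mod 5)


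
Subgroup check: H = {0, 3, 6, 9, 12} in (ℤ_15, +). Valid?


Subgroup test for H = {0, 3, 6, 9, 12} in (ℤ_15, +):
(1) 0 ∈ H? Yes
(2) Closure: for all a,b ∈ H, (a+b) mod 15 ∈ H? Yes
(3) Inverses: for all a ∈ H, -a mod 15 ∈ H? Yes

Yes, H is a subgroup of ℤ_15


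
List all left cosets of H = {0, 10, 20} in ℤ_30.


H = {0, 10, 20}, |H| = 3
Number of cosets = |G|/|H| = 30/3 = 10
0 + H = {0, 10, 20}
1 + H = {1, 11, 21}
2 + H = {2, 12, 22}
3 + H = {3, 13, 23}
4 + H = {4, 14, 24}
5 + H = {5, 15, 25}
6 + H = {6, 16, 26}
7 + H = {7, 17, 27}
8 + H = {8, 18, 28}
9 + H = {9, 19, 29}

Cosets: 0+H={0,10,20}; 1+H={1,11,21}; 2+H={2,12,22}; 3+H={3,13,23}; 4+H={4,14,24}; 5+H={5,15,25}; 6+H={6,16,26}; 7+H={7,17,27}; 8+H={8,18,28}; 9+H={9,19,29}


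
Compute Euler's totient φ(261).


Factor n: 261 = 3^2 × 29
φ(n) = n · ∏(1 - 1/p) over distinct primes p | n
φ(261) = 261 · (1 - 1/3) · (1 - 1/29) = 168

φ(261) = 168


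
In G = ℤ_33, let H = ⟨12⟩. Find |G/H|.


|⟨12⟩| = n / gcd(12, 33) = 33 / 3 = 11
H is normal (ℤ_33 is abelian).
|G/H| = |G| / |H| = 33 / 11 = 3

|G/H| = 3


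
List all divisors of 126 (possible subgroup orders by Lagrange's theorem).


Lagrange's theorem: |H| divides |G|
|G| = 126
Divisors of 126: 1, 2, 3, 6, 7, 9, 14, 18, 21, 42, 63, 126

Possible subgroup orders: {1, 2, 3, 6, 7, 9, 14, 18, 21, 42, 63, 126}


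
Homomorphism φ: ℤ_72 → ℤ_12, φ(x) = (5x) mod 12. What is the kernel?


Kernel = preimage of identity
ker(φ) = {x ∈ ℤ_72 : 5x ≡ 0 (mod 12)}. Since 12 | 72, φ is well-defined. The kernel is the cyclic subgroup ⟨12⟩ of ℤ_72 (order 6), i.e. {0, 12, 24, 36, 48, 60}

ker(φ) = {0, 12, 24, 36, 48, 60}


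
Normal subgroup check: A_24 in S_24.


H = A_24 in S_24
A_24 has index 2 in S_24, and every subgroup of index 2 is normal

Yes, normal subgroup


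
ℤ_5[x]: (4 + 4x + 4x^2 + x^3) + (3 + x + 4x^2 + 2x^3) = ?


Add coefficients mod 5:
x^0: 4 + 3 = 2 (mod 5)
x^1: 4 + 1 = 0 (mod 5)
x^2: 4 + 4 = 3 (mod 5)
x^3: 1 + 2 = 3 (mod 5)
Result: 2 + 3x^2 + 3x^3

f + g = 2 + 3x^2 + 3x^3


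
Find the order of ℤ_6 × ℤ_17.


|A × B| = |A| · |B|
|ℤ_6 × ℤ_17| = 6 × 17 = 102

|ℤ_6 × ℤ_17| = 102


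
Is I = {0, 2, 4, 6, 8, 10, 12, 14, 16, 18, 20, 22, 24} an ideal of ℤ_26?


Check ideal conditions for I = {0, 2, 4, 6, 8, 10, 12, 14, 16, 18, 20, 22, 24} in ℤ_26:
(1) I is an additive subgroup? Yes
(2) For r ∈ ℤ_26 and a ∈ I: r·a ∈ I? Yes

Yes, I is an ideal of ℤ_26


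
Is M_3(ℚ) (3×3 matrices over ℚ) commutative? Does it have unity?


Matrix multiplication is non-commutative for n ≥ 2; the identity matrix I is the unity; singular matrices give zero divisors, so not an integral domain
Commutative: No
Integral domain: No
Has unity: Yes

M_3(ℚ) (3×3 matrices over ℚ): Commutative=No, Unity=Yes


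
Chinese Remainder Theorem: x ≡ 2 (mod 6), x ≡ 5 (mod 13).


m₁ = 6, m₂ = 13, gcd = 1, so CRT applies. M = m₁·m₂ = 78
Let M₁ = M/m₁ = 13, M₂ = M/m₂ = 6
Find y₁ ≡ M₁⁻¹ (mod m₁): 13⁻¹ ≡ 1 (mod 6)
Find y₂ ≡ M₂⁻¹ (mod m₂): 6⁻¹ ≡ 11 (mod 13)
x = a₁·M₁·y₁ + a₂·M₂·y₂ = 2·13·1 + 5·6·11 = 356
Reduce mod 78: x ≡ 44
Check: 44 mod 6 = 2 ✓, 44 mod 13 = 5 ✓

x ≡ 44 (mod 78)


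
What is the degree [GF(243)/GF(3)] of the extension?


GF(243) = GF(3^5), so the extension degree is 5

[GF(243)/GF(3)] = 5


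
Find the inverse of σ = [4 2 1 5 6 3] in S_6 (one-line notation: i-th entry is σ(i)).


To find σ⁻¹, swap domain and range:
σ(1) = 4 → σ⁻¹(4) = 1
σ(2) = 2 → σ⁻¹(2) = 2
σ(3) = 1 → σ⁻¹(1) = 3
σ(4) = 5 → σ⁻¹(5) = 4
σ(5) = 6 → σ⁻¹(6) = 5
σ(6) = 3 → σ⁻¹(3) = 6

σ⁻¹ = [3 2 6 1 4 5]


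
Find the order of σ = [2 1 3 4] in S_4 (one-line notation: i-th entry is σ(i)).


Cycle decomposition: (1 2)
Cycle lengths: 2
Order = lcm(2) = 2

ord(σ) = 2


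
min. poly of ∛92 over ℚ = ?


∛92 satisfies x³ - 92 = 0, irreducible over ℚ (no rational root; 92 is not a perfect cube)

Minimal polynomial: x³ - 92


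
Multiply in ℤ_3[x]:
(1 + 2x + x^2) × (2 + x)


Expand and collect like terms; reduce coefficients mod 3:
x^0: 1·2 = 2 ≡ 2 (mod 3)
x^1: 1·1 + 2·2 = 5 ≡ 2 (mod 3)
x^2: 2·1 + 1·2 = 4 ≡ 1 (mod 3)
x^3: 1·1 = 1 ≡ 1 (mod 3)
Result: 2 + 2x + x^2 + x^3

f · g = 2 + 2x + x^2 + x^3


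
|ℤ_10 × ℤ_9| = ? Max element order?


|ℤ_10 × ℤ_9| = 10 × 9 = 90
Max element order = lcm(10,9) = 90
Cyclic? Yes (gcd=1)

|ℤ_10×ℤ_9| = 90, max element order = 90


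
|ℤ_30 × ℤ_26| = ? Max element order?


|ℤ_30 × ℤ_26| = 30 × 26 = 780
Max element order = lcm(30,26) = 390
Cyclic? No (gcd=2)

|ℤ_30×ℤ_26| = 780, max element order = 390


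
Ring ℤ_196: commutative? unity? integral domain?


ℤ_196 is a commutative ring with unity 1; 196 = 2×98 is composite, so 2·98 ≡ 0 gives zero divisors (not an integral domain)
Commutative: Yes
Integral domain: No
Has unity: Yes

ℤ_196: Commutative=Yes, Unity=Yes


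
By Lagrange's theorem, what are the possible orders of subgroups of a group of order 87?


Lagrange's theorem: |H| divides |G|
|G| = 87
Divisors of 87: 1, 3, 29, 87

Possible subgroup orders: {1, 3, 29, 87}


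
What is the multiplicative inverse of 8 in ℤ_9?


Use the extended Euclidean algorithm to write 1 = 8·s + 9·t; then s mod 9 is the inverse.
Euclidean algorithm:
  8 = 0·9 + 8
  9 = 1·8 + 1
  8 = 8·1 + 0
gcd(8,9) = 1
Back-substitution gives: 8·(-1) + 9·(1) = 1
So 8⁻¹ ≡ -1 ≡ 8 (mod 9)
Check: 8 × 8 = 64 ≡ 1 (mod 9) ✓

8⁻¹ ≡ 8 (mod 9)


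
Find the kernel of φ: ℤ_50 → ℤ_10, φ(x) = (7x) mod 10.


Kernel = preimage of identity
ker(φ) = {x ∈ ℤ_50 : 7x ≡ 0 (mod 10)}. Since 10 | 50, φ is well-defined. The kernel is the cyclic subgroup ⟨10⟩ of ℤ_50 (order 5), i.e. {0, 10, 20, 30, 40}

ker(φ) = {0, 10, 20, 30, 40}


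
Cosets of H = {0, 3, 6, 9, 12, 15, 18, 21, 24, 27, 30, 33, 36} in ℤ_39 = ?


H = {0, 3, 6, 9, 12, 15, 18, 21, 24, 27, 30, 33, 36}, |H| = 13
Number of cosets = |G|/|H| = 39/13 = 3
0 + H = {0, 3, 6, 9, 12, 15, 18, 21, 24, 27, 30, 33, 36}
1 + H = {1, 4, 7, 10, 13, 16, 19, 22, 25, 28, 31, 34, 37}
2 + H = {2, 5, 8, 11, 14, 17, 20, 23, 26, 29, 32, 35, 38}

Cosets: 0+H={0,3,6,9,12,15,18,21,24,27,30,33,36}; 1+H={1,4,7,10,13,16,19,22,25,28,31,34,37}; 2+H={2,5,8,11,14,17,20,23,26,29,32,35,38}


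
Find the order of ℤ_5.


ℤ_n has n elements.

|ℤ_5| = 5


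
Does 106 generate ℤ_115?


g generates ℤ_n iff gcd(g, n) = 1
gcd(106, 115) = 1
Since gcd = 1, 106 is a generator.

Yes, 106 generates ℤ_115


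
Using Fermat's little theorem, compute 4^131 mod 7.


Fermat's little theorem: if p is prime and gcd(a,p)=1, then a^(p-1) ≡ 1 (mod p)
p = 7 is prime, gcd(4,7) = 1
Reduce exponent: 131 mod 6 = 5
So 4^131 ≡ 4^5 (mod 7)
4^5 mod 7 = 2

4^131 ≡ 2 (mod 7)


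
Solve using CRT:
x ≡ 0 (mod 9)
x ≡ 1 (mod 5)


m₁ = 9, m₂ = 5, gcd = 1, so CRT applies. M = m₁·m₂ = 45
Let M₁ = M/m₁ = 5, M₂ = M/m₂ = 9
Find y₁ ≡ M₁⁻¹ (mod m₁): 5⁻¹ ≡ 2 (mod 9)
Find y₂ ≡ M₂⁻¹ (mod m₂): 9⁻¹ ≡ 4 (mod 5)
x = a₁·M₁·y₁ + a₂·M₂·y₂ = 0·5·2 + 1·9·4 = 36
Reduce mod 45: x ≡ 36
Check: 36 mod 9 = 0 ✓, 36 mod 5 = 1 ✓

x ≡ 36 (mod 45)


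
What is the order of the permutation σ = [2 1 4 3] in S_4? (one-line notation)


Cycle decomposition: (1 2) (3 4)
Cycle lengths: 2, 2
Order = lcm(2, 2) = 2

ord(σ) = 2


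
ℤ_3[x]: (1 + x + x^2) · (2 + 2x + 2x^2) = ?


Expand and collect like terms; reduce coefficients mod 3:
x^0: 1·2 = 2 ≡ 2 (mod 3)
x^1: 1·2 + 1·2 = 4 ≡ 1 (mod 3)
x^2: 1·2 + 1·2 + 1·2 = 6 ≡ 0 (mod 3)
x^3: 1·2 + 1·2 = 4 ≡ 1 (mod 3)
x^4: 1·2 = 2 ≡ 2 (mod 3)
Result: 2 + x + x^3 + 2x^4

f · g = 2 + x + x^3 + 2x^4


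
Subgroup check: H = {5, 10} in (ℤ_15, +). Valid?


Subgroup test for H = {5, 10} in (ℤ_15, +):
(1) 0 ∈ H? No
(2) Closure: for all a,b ∈ H, (a+b) mod 15 ∈ H? No  [counterexample: 5 + 10 = 0 ∉ H]
(3) Inverses: for all a ∈ H, -a mod 15 ∈ H? Yes

No, H is not a subgroup of ℤ_15


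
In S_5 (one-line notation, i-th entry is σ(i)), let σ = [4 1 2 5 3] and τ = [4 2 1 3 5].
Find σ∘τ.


σ∘τ: apply τ first, then σ
1 →τ 4 →σ 5
2 →τ 2 →σ 1
3 →τ 1 →σ 4
4 →τ 3 →σ 2
5 →τ 5 →σ 3

σ∘τ = [5 1 4 2 3]


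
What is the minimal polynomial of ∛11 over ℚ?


∛11 satisfies x³ - 11 = 0, irreducible over ℚ (no rational root; 11 is not a perfect cube)

Minimal polynomial: x³ - 11


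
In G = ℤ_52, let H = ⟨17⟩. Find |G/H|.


|⟨17⟩| = n / gcd(17, 52) = 52 / 1 = 52
H is normal (ℤ_52 is abelian).
|G/H| = |G| / |H| = 52 / 52 = 1

|G/H| = 1


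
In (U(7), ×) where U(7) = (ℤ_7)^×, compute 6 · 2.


Operation: multiplication mod 7
6 · 2 = (a × b) mod 7 with a = 6, b = 2

6 · 2 = 5


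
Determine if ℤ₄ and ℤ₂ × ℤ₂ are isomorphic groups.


Comparing ℤ₄ and ℤ₂ × ℤ₂:
ℤ₄ has an element of order 4; ℤ₂×ℤ₂ has exponent 2

No, ℤ₄ ≇ ℤ₂ × ℤ₂


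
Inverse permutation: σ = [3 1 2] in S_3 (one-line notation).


To find σ⁻¹, swap domain and range:
σ(1) = 3 → σ⁻¹(3) = 1
σ(2) = 1 → σ⁻¹(1) = 2
σ(3) = 2 → σ⁻¹(2) = 3

σ⁻¹ = [2 3 1]


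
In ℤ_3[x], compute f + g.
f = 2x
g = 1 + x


Add coefficients mod 3:
x^0: 0 + 1 = 1 (mod 3)
x^1: 2 + 1 = 0 (mod 3)
Result: 1

f + g = 1


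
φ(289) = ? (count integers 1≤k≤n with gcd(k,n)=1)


Factor n: 289 = 17^2
φ(n) = n · ∏(1 - 1/p) over distinct primes p | n
φ(289) = 289 · (1 - 1/17) = 272

φ(289) = 272


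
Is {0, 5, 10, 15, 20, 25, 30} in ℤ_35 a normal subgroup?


H = {0, 5, 10, 15, 20, 25, 30} in ℤ_35
ℤ_35 is abelian; every subgroup of an abelian group is normal

Yes, normal subgroup


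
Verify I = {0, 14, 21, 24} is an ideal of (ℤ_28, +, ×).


Check ideal conditions for I = {0, 14, 21, 24} in ℤ_28:
(1) I is an additive subgroup? No
(2) For r ∈ ℤ_28 and a ∈ I: r·a ∈ I? No  [counterexample: r=2, a=24, r·a mod 28 = 20 ∉ I]

No, I is not an ideal of ℤ_28


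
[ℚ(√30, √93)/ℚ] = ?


[ℚ(√30,√93):ℚ] = [ℚ(√30,√93):ℚ(√30)]·[ℚ(√30):ℚ] = 2·2 = 4

[ℚ(√30, √93)/ℚ] = 4


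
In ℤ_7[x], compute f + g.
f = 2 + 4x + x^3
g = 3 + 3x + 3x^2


Add coefficients mod 7:
x^0: 2 + 3 = 5 (mod 7)
x^1: 4 + 3 = 0 (mod 7)
x^2: 0 + 3 = 3 (mod 7)
x^3: 1 + 0 = 1 (mod 7)
Result: 5 + 3x^2 + x^3

f + g = 5 + 3x^2 + x^3


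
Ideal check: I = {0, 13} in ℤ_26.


Check ideal conditions for I = {0, 13} in ℤ_26:
(1) I is an additive subgroup? Yes
(2) For r ∈ ℤ_26 and a ∈ I: r·a ∈ I? Yes

Yes, I is an ideal of ℤ_26


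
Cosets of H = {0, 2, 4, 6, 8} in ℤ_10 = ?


H = {0, 2, 4, 6, 8}, |H| = 5
Number of cosets = |G|/|H| = 10/5 = 2
0 + H = {0, 2, 4, 6, 8}
1 + H = {1, 3, 5, 7, 9}

Cosets: 0+H={0,2,4,6,8}; 1+H={1,3,5,7,9}


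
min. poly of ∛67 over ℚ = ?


∛67 satisfies x³ - 67 = 0, irreducible over ℚ (no rational root; 67 is not a perfect cube)

Minimal polynomial: x³ - 67


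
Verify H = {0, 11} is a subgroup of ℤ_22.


Subgroup test for H = {0, 11} in (ℤ_22, +):
(1) 0 ∈ H? Yes
(2) Closure: for all a,b ∈ H, (a+b) mod 22 ∈ H? Yes
(3) Inverses: for all a ∈ H, -a mod 22 ∈ H? Yes

Yes, H is a subgroup of ℤ_22


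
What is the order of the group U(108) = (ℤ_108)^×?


U(n) is the group of units mod n; |U(n)| = φ(n)
|U(108)| = φ(108) = 36

|U(108) = (ℤ_108)^×| = 36


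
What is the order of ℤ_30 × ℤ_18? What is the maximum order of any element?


|ℤ_30 × ℤ_18| = 30 × 18 = 540
Max element order = lcm(30,18) = 90
Cyclic? No (gcd=6)

|ℤ_30×ℤ_18| = 540, max element order = 90


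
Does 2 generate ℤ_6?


g generates ℤ_n iff gcd(g, n) = 1
gcd(2, 6) = 2
Since gcd = 2 ≠ 1, ⟨2⟩ has order 3 < 6, so 2 is not a generator.

No, 2 does not generate ℤ_6


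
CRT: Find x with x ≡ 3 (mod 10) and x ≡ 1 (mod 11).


m₁ = 10, m₂ = 11, gcd = 1, so CRT applies. M = m₁·m₂ = 110
Let M₁ = M/m₁ = 11, M₂ = M/m₂ = 10
Find y₁ ≡ M₁⁻¹ (mod m₁): 11⁻¹ ≡ 1 (mod 10)
Find y₂ ≡ M₂⁻¹ (mod m₂): 10⁻¹ ≡ 10 (mod 11)
x = a₁·M₁·y₁ + a₂·M₂·y₂ = 3·11·1 + 1·10·10 = 133
Reduce mod 110: x ≡ 23
Check: 23 mod 10 = 3 ✓, 23 mod 11 = 1 ✓

x ≡ 23 (mod 110)


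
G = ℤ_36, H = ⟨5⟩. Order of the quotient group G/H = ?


|⟨5⟩| = n / gcd(5, 36) = 36 / 1 = 36
H is normal (ℤ_36 is abelian).
|G/H| = |G| / |H| = 36 / 36 = 1

|G/H| = 1


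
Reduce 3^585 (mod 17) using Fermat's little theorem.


Fermat's little theorem: if p is prime and gcd(a,p)=1, then a^(p-1) ≡ 1 (mod p)
p = 17 is prime, gcd(3,17) = 1
Reduce exponent: 585 mod 16 = 9
So 3^585 ≡ 3^9 (mod 17)
3^9 mod 17 = 14

3^585 ≡ 14 (mod 17)


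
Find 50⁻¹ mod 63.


Use the extended Euclidean algorithm to write 1 = 50·s + 63·t; then s mod 63 is the inverse.
Euclidean algorithm:
  50 = 0·63 + 50
  63 = 1·50 + 13
  50 = 3·13 + 11
  13 = 1·11 + 2
  11 = 5·2 + 1
  2 = 2·1 + 0
gcd(50,63) = 1
Back-substitution gives: 50·(29) + 63·(-23) = 1
So 50⁻¹ ≡ 29 ≡ 29 (mod 63)
Check: 50 × 29 = 1450 ≡ 1 (mod 63) ✓

50⁻¹ ≡ 29 (mod 63)


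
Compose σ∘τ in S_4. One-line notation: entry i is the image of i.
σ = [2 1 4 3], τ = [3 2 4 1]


σ∘τ: apply τ first, then σ
1 →τ 3 →σ 4
2 →τ 2 →σ 1
3 →τ 4 →σ 3
4 →τ 1 →σ 2

σ∘τ = [4 1 3 2]
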